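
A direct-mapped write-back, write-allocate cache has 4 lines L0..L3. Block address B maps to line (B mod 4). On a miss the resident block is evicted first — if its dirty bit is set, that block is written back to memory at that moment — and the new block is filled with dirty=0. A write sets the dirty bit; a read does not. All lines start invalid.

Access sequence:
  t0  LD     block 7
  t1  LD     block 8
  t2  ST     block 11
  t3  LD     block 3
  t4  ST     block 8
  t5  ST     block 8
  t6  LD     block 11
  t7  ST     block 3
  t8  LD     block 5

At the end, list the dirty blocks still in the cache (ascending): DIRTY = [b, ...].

DIRTY = [3, 8]

0: R B7 → L3 miss [-]
1: R B8 → L0 miss [-]
2: W B11 → L3 miss [D]
3: R B3 → L3 miss wb→B11 [-]
4: W B8 → L0 hit [D]
5: W B8 → L0 hit [D]
6: R B11 → L3 miss [-]
7: W B3 → L3 miss [D]
8: R B5 → L1 miss [-]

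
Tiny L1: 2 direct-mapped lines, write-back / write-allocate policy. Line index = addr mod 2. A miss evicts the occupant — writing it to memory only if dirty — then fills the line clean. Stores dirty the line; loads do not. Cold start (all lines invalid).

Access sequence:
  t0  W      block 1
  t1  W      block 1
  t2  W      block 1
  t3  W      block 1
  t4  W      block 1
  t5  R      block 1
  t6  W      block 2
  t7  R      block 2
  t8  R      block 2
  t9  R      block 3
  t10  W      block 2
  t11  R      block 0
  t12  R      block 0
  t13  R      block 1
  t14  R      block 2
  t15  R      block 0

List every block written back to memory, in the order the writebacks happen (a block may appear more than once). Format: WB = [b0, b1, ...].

WB = [1, 2]

0: W B1 → L1 miss [D]
1: W B1 → L1 hit [D]
2: W B1 → L1 hit [D]
3: W B1 → L1 hit [D]
4: W B1 → L1 hit [D]
5: R B1 → L1 hit [D]
6: W B2 → L0 miss [D]
7: R B2 → L0 hit [D]
8: R B2 → L0 hit [D]
9: R B3 → L1 miss wb→B1 [-]
10: W B2 → L0 hit [D]
11: R B0 → L0 miss wb→B2 [-]
12: R B0 → L0 hit [-]
13: R B1 → L1 miss [-]
14: R B2 → L0 miss [-]
15: R B0 → L0 miss [-]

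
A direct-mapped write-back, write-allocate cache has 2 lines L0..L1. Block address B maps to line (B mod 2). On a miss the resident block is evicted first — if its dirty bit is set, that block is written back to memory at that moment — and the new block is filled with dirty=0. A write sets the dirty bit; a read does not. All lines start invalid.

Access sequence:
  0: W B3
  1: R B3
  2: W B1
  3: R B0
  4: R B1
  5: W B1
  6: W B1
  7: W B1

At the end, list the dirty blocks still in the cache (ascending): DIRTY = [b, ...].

DIRTY = [1]

  0 | W B3 → L1 miss [D]
  1 | R B3 → L1 hit [D]
  2 | W B1 → L1 miss wb→B3 [D]
  3 | R B0 → L0 miss [-]
  4 | R B1 → L1 hit [D]
  5 | W B1 → L1 hit [D]
  6 | W B1 → L1 hit [D]
  7 | W B1 → L1 hit [D]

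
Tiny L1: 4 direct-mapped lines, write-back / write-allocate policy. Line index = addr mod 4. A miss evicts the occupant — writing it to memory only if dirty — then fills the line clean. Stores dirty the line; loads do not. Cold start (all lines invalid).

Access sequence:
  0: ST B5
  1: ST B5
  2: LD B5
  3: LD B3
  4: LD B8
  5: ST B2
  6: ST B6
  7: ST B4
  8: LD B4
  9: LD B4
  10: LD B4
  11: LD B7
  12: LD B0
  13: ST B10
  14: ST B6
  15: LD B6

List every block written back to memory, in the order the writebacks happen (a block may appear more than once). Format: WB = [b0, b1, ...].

WB = [2, 4, 6, 10]

0: W B5 → L1 miss [D]
1: W B5 → L1 hit [D]
2: R B5 → L1 hit [D]
3: R B3 → L3 miss [-]
4: R B8 → L0 miss [-]
5: W B2 → L2 miss [D]
6: W B6 → L2 miss wb→B2 [D]
7: W B4 → L0 miss [D]
8: R B4 → L0 hit [D]
9: R B4 → L0 hit [D]
10: R B4 → L0 hit [D]
11: R B7 → L3 miss [-]
12: R B0 → L0 miss wb→B4 [-]
13: W B10 → L2 miss wb→B6 [D]
14: W B6 → L2 miss wb→B10 [D]
15: R B6 → L2 hit [D]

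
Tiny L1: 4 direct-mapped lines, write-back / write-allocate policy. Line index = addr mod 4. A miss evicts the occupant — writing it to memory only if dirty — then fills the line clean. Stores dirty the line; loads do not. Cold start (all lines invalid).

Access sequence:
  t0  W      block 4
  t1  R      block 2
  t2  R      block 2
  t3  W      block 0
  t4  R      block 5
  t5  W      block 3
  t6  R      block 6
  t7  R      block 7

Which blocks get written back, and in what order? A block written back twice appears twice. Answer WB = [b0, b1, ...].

WB = [4, 3]

0: W B4 -> L0 miss  d=D]
1: R B2 -> L2 miss  d=-]
2: R B2 -> L2 hit  d=-]
3: W B0 -> L0 miss wb->B4  d=D]
4: R B5 -> L1 miss  d=-]
5: W B3 -> L3 miss  d=D]
6: R B6 -> L2 miss  d=-]
7: R B7 -> L3 miss wb->B3  d=-]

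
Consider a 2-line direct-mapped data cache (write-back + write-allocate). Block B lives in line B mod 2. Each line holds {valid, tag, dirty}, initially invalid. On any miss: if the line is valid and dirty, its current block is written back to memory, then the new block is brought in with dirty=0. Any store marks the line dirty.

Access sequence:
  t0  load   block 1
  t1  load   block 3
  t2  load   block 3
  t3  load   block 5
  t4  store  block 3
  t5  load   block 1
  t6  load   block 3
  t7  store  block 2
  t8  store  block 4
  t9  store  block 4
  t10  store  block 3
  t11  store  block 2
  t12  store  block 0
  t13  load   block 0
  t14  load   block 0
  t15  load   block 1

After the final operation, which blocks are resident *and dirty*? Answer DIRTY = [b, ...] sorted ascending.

  0 | R B1 → L1 miss [-]
  1 | R B3 → L1 miss [-]
  2 | R B3 → L1 hit [-]
  3 | R B5 → L1 miss [-]
  4 | W B3 → L1 miss [D]
  5 | R B1 → L1 miss wb→B3 [-]
  6 | R B3 → L1 miss [-]
  7 | W B2 → L0 miss [D]
  8 | W B4 → L0 miss wb→B2 [D]
  9 | W B4 → L0 hit [D]
  10 | W B3 → L1 hit [D]
  11 | W B2 → L0 miss wb→B4 [D]
  12 | W B0 → L0 miss wb→B2 [D]
  13 | R B0 → L0 hit [D]
  14 | R B0 → L0 hit [D]
  15 | R B1 → L1 miss wb→B3 [-]

DIRTY = [0]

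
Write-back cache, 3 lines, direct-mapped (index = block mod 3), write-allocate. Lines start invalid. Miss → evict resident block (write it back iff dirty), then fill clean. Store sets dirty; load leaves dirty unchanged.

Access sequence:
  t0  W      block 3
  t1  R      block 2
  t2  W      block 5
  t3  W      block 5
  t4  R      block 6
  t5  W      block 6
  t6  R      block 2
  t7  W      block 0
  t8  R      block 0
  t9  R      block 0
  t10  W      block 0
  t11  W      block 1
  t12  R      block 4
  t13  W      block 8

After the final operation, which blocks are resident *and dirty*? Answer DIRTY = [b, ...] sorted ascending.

0: W B3 → L0 miss [D]
1: R B2 → L2 miss [-]
2: W B5 → L2 miss [D]
3: W B5 → L2 hit [D]
4: R B6 → L0 miss wb→B3 [-]
5: W B6 → L0 hit [D]
6: R B2 → L2 miss wb→B5 [-]
7: W B0 → L0 miss wb→B6 [D]
8: R B0 → L0 hit [D]
9: R B0 → L0 hit [D]
10: W B0 → L0 hit [D]
11: W B1 → L1 miss [D]
12: R B4 → L1 miss wb→B1 [-]
13: W B8 → L2 miss [D]

DIRTY = [0, 8]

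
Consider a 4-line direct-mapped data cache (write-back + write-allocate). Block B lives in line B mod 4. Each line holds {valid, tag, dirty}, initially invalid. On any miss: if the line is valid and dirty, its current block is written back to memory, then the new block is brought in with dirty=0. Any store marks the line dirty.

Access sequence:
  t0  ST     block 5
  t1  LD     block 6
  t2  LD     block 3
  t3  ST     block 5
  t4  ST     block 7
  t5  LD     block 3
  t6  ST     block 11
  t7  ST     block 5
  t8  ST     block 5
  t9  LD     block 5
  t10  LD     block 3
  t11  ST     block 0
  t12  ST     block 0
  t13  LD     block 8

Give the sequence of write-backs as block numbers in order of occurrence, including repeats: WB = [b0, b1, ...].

0: W B5 -> L1 miss  d=D]
1: R B6 -> L2 miss  d=-]
2: R B3 -> L3 miss  d=-]
3: W B5 -> L1 hit  d=D]
4: W B7 -> L3 miss  d=D]
5: R B3 -> L3 miss wb->B7  d=-]
6: W B11 -> L3 miss  d=D]
7: W B5 -> L1 hit  d=D]
8: W B5 -> L1 hit  d=D]
9: R B5 -> L1 hit  d=D]
10: R B3 -> L3 miss wb->B11  d=-]
11: W B0 -> L0 miss  d=D]
12: W B0 -> L0 hit  d=D]
13: R B8 -> L0 miss wb->B0  d=-]

WB = [7, 11, 0]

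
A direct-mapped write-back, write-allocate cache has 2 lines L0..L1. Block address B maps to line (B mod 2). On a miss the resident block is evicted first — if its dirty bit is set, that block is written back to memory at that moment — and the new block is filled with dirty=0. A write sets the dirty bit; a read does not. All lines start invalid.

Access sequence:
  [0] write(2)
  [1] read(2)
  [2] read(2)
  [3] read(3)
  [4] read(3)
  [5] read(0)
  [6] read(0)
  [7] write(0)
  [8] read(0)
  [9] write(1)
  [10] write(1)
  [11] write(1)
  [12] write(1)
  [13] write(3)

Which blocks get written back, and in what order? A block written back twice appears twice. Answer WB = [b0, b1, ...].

WB = [2, 1]

0: W B2 -> L0 miss  d=D]
1: R B2 -> L0 hit  d=D]
2: R B2 -> L0 hit  d=D]
3: R B3 -> L1 miss  d=-]
4: R B3 -> L1 hit  d=-]
5: R B0 -> L0 miss wb->B2  d=-]
6: R B0 -> L0 hit  d=-]
7: W B0 -> L0 hit  d=D]
8: R B0 -> L0 hit  d=D]
9: W B1 -> L1 miss  d=D]
10: W B1 -> L1 hit  d=D]
11: W B1 -> L1 hit  d=D]
12: W B1 -> L1 hit  d=D]
13: W B3 -> L1 miss wb->B1  d=D]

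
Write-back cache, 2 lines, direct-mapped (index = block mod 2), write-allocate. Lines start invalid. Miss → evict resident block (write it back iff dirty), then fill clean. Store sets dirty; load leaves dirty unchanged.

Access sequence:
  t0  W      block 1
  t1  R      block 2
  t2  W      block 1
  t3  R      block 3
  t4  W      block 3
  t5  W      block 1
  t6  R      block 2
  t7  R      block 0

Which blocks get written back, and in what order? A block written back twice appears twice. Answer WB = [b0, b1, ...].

0: W B1 -> L1 miss  d=D]
1: R B2 -> L0 miss  d=-]
2: W B1 -> L1 hit  d=D]
3: R B3 -> L1 miss wb->B1  d=-]
4: W B3 -> L1 hit  d=D]
5: W B1 -> L1 miss wb->B3  d=D]
6: R B2 -> L0 hit  d=-]
7: R B0 -> L0 miss  d=-]

WB = [1, 3]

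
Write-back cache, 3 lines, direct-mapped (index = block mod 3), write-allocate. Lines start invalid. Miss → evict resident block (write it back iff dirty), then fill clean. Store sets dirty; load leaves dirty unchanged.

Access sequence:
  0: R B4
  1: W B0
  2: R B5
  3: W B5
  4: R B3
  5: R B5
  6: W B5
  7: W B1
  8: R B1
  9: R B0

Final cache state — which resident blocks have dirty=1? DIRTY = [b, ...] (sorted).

DIRTY = [1, 5]

0: R B4 -> L1 miss  d=-]
1: W B0 -> L0 miss  d=D]
2: R B5 -> L2 miss  d=-]
3: W B5 -> L2 hit  d=D]
4: R B3 -> L0 miss wb->B0  d=-]
5: R B5 -> L2 hit  d=D]
6: W B5 -> L2 hit  d=D]
7: W B1 -> L1 miss  d=D]
8: R B1 -> L1 hit  d=D]
9: R B0 -> L0 miss  d=-]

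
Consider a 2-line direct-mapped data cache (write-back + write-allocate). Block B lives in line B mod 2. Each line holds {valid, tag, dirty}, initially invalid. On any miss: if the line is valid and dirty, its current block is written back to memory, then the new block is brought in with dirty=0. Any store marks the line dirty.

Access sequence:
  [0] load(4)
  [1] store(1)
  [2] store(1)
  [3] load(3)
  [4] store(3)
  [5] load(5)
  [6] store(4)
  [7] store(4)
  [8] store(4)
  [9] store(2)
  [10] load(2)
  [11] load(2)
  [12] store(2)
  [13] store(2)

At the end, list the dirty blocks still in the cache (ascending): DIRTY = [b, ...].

DIRTY = [2]

0: R B4 -> L0 miss  d=-]
1: W B1 -> L1 miss  d=D]
2: W B1 -> L1 hit  d=D]
3: R B3 -> L1 miss wb->B1  d=-]
4: W B3 -> L1 hit  d=D]
5: R B5 -> L1 miss wb->B3  d=-]
6: W B4 -> L0 hit  d=D]
7: W B4 -> L0 hit  d=D]
8: W B4 -> L0 hit  d=D]
9: W B2 -> L0 miss wb->B4  d=D]
10: R B2 -> L0 hit  d=D]
11: R B2 -> L0 hit  d=D]
12: W B2 -> L0 hit  d=D]
13: W B2 -> L0 hit  d=D]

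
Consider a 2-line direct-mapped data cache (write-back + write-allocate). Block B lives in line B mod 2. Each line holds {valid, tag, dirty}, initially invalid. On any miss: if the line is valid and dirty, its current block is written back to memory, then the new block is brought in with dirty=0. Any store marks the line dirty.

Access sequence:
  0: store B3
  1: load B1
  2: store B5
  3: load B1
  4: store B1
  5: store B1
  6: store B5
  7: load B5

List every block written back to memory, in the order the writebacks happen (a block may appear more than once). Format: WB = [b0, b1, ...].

WB = [3, 5, 1]

0: W B3 → L1 miss [D]
1: R B1 → L1 miss wb→B3 [-]
2: W B5 → L1 miss [D]
3: R B1 → L1 miss wb→B5 [-]
4: W B1 → L1 hit [D]
5: W B1 → L1 hit [D]
6: W B5 → L1 miss wb→B1 [D]
7: R B5 → L1 hit [D]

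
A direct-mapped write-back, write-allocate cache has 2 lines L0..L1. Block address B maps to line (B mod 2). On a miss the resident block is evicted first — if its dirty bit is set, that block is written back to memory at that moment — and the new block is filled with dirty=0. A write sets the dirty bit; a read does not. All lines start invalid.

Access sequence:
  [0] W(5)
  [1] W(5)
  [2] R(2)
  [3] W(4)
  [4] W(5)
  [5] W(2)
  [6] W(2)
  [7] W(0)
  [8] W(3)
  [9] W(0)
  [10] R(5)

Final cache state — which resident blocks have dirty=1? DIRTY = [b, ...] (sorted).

DIRTY = [0]

0: W B5 → L1 miss [D]
1: W B5 → L1 hit [D]
2: R B2 → L0 miss [-]
3: W B4 → L0 miss [D]
4: W B5 → L1 hit [D]
5: W B2 → L0 miss wb→B4 [D]
6: W B2 → L0 hit [D]
7: W B0 → L0 miss wb→B2 [D]
8: W B3 → L1 miss wb→B5 [D]
9: W B0 → L0 hit [D]
10: R B5 → L1 miss wb→B3 [-]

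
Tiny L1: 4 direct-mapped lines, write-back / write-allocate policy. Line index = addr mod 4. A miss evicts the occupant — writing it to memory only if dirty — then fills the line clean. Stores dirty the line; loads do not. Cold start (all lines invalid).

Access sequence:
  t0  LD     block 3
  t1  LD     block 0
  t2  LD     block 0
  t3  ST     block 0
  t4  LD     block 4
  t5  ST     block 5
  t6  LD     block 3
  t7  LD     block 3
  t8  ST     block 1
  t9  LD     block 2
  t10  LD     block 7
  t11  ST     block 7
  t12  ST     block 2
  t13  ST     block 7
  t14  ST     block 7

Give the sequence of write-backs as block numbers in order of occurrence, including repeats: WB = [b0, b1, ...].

0: R B3 → L3 miss [-]
1: R B0 → L0 miss [-]
2: R B0 → L0 hit [-]
3: W B0 → L0 hit [D]
4: R B4 → L0 miss wb→B0 [-]
5: W B5 → L1 miss [D]
6: R B3 → L3 hit [-]
7: R B3 → L3 hit [-]
8: W B1 → L1 miss wb→B5 [D]
9: R B2 → L2 miss [-]
10: R B7 → L3 miss [-]
11: W B7 → L3 hit [D]
12: W B2 → L2 hit [D]
13: W B7 → L3 hit [D]
14: W B7 → L3 hit [D]

WB = [0, 5]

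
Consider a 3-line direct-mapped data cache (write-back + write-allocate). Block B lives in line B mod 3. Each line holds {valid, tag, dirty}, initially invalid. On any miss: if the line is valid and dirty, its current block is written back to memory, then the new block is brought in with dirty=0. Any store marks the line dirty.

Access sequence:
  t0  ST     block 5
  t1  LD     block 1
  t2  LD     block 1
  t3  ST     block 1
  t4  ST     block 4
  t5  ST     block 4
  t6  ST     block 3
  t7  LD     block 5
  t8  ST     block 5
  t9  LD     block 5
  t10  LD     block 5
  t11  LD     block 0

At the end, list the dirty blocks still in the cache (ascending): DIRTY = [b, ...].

DIRTY = [4, 5]

0: W B5 -> L2 miss  d=D]
1: R B1 -> L1 miss  d=-]
2: R B1 -> L1 hit  d=-]
3: W B1 -> L1 hit  d=D]
4: W B4 -> L1 miss wb->B1  d=D]
5: W B4 -> L1 hit  d=D]
6: W B3 -> L0 miss  d=D]
7: R B5 -> L2 hit  d=D]
8: W B5 -> L2 hit  d=D]
9: R B5 -> L2 hit  d=D]
10: R B5 -> L2 hit  d=D]
11: R B0 -> L0 miss wb->B3  d=-]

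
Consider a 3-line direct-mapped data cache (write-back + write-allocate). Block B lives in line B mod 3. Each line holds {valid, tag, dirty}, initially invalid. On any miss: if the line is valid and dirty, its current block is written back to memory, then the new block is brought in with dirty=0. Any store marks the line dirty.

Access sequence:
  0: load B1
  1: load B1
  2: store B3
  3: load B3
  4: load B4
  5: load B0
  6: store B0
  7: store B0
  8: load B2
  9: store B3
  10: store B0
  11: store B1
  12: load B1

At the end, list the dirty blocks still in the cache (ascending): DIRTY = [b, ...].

DIRTY = [0, 1]

  0 | R B1 → L1 miss [-]
  1 | R B1 → L1 hit [-]
  2 | W B3 → L0 miss [D]
  3 | R B3 → L0 hit [D]
  4 | R B4 → L1 miss [-]
  5 | R B0 → L0 miss wb→B3 [-]
  6 | W B0 → L0 hit [D]
  7 | W B0 → L0 hit [D]
  8 | R B2 → L2 miss [-]
  9 | W B3 → L0 miss wb→B0 [D]
  10 | W B0 → L0 miss wb→B3 [D]
  11 | W B1 → L1 miss [D]
  12 | R B1 → L1 hit [D]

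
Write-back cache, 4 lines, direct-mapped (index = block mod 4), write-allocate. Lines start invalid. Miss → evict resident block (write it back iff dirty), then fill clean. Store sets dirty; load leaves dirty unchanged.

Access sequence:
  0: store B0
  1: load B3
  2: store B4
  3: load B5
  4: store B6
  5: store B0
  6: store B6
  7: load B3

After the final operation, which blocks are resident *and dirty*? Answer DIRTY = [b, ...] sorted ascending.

0: W B0 -> L0 miss  d=D]
1: R B3 -> L3 miss  d=-]
2: W B4 -> L0 miss wb->B0  d=D]
3: R B5 -> L1 miss  d=-]
4: W B6 -> L2 miss  d=D]
5: W B0 -> L0 miss wb->B4  d=D]
6: W B6 -> L2 hit  d=D]
7: R B3 -> L3 hit  d=-]

DIRTY = [0, 6]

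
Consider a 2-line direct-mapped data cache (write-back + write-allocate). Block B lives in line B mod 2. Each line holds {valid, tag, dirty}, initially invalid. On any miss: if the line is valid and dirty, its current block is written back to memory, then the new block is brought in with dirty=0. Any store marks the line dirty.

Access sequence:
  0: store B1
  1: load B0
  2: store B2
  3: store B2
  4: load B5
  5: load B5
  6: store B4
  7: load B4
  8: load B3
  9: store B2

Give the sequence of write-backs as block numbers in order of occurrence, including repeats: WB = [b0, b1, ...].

  0 | W B1 → L1 miss [D]
  1 | R B0 → L0 miss [-]
  2 | W B2 → L0 miss [D]
  3 | W B2 → L0 hit [D]
  4 | R B5 → L1 miss wb→B1 [-]
  5 | R B5 → L1 hit [-]
  6 | W B4 → L0 miss wb→B2 [D]
  7 | R B4 → L0 hit [D]
  8 | R B3 → L1 miss [-]
  9 | W B2 → L0 miss wb→B4 [D]

WB = [1, 2, 4]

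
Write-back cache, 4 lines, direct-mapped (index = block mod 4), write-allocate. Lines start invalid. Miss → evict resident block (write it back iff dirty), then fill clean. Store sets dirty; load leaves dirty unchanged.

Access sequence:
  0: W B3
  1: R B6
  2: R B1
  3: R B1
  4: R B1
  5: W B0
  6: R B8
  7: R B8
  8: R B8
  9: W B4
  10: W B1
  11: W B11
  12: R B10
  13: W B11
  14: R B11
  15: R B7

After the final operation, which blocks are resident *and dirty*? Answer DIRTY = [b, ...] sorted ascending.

0: W B3 -> L3 miss  d=D]
1: R B6 -> L2 miss  d=-]
2: R B1 -> L1 miss  d=-]
3: R B1 -> L1 hit  d=-]
4: R B1 -> L1 hit  d=-]
5: W B0 -> L0 miss  d=D]
6: R B8 -> L0 miss wb->B0  d=-]
7: R B8 -> L0 hit  d=-]
8: R B8 -> L0 hit  d=-]
9: W B4 -> L0 miss  d=D]
10: W B1 -> L1 hit  d=D]
11: W B11 -> L3 miss wb->B3  d=D]
12: R B10 -> L2 miss  d=-]
13: W B11 -> L3 hit  d=D]
14: R B11 -> L3 hit  d=D]
15: R B7 -> L3 miss wb->B11  d=-]

DIRTY = [1, 4]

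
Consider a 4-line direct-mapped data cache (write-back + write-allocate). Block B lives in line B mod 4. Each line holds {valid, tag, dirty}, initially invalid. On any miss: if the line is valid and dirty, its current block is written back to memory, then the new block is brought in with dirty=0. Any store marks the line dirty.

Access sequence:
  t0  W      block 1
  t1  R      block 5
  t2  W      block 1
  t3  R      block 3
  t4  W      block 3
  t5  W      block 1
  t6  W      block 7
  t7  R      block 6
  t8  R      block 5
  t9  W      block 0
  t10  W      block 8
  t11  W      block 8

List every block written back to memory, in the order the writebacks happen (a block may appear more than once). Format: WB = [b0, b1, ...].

WB = [1, 3, 1, 0]

  0 | W B1 → L1 miss [D]
  1 | R B5 → L1 miss wb→B1 [-]
  2 | W B1 → L1 miss [D]
  3 | R B3 → L3 miss [-]
  4 | W B3 → L3 hit [D]
  5 | W B1 → L1 hit [D]
  6 | W B7 → L3 miss wb→B3 [D]
  7 | R B6 → L2 miss [-]
  8 | R B5 → L1 miss wb→B1 [-]
  9 | W B0 → L0 miss [D]
  10 | W B8 → L0 miss wb→B0 [D]
  11 | W B8 → L0 hit [D]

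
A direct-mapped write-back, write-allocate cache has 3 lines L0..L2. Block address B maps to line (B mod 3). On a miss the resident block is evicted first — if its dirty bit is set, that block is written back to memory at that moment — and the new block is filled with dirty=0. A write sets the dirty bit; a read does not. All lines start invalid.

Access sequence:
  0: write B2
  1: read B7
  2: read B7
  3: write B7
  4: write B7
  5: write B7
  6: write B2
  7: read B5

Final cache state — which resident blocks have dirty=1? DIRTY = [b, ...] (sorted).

0: W B2 → L2 miss [D]
1: R B7 → L1 miss [-]
2: R B7 → L1 hit [-]
3: W B7 → L1 hit [D]
4: W B7 → L1 hit [D]
5: W B7 → L1 hit [D]
6: W B2 → L2 hit [D]
7: R B5 → L2 miss wb→B2 [-]

DIRTY = [7]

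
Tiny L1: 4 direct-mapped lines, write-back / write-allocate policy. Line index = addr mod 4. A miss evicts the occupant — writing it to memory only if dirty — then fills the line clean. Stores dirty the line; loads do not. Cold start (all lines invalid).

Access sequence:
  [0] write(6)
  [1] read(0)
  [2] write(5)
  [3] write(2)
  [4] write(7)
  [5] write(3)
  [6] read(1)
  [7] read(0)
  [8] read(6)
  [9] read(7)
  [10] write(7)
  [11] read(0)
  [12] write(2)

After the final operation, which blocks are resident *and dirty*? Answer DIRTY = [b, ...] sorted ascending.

0: W B6 → L2 miss [D]
1: R B0 → L0 miss [-]
2: W B5 → L1 miss [D]
3: W B2 → L2 miss wb→B6 [D]
4: W B7 → L3 miss [D]
5: W B3 → L3 miss wb→B7 [D]
6: R B1 → L1 miss wb→B5 [-]
7: R B0 → L0 hit [-]
8: R B6 → L2 miss wb→B2 [-]
9: R B7 → L3 miss wb→B3 [-]
10: W B7 → L3 hit [D]
11: R B0 → L0 hit [-]
12: W B2 → L2 miss [D]

DIRTY = [2, 7]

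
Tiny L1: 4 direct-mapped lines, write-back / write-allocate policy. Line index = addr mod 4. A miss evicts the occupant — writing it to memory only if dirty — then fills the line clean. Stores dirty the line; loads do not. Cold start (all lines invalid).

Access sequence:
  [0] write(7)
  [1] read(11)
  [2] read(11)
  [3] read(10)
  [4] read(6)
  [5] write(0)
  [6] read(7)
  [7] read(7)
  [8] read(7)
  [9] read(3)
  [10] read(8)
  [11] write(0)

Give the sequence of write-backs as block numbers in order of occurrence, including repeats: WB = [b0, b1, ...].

WB = [7, 0]

0: W B7 -> L3 miss  d=D]
1: R B11 -> L3 miss wb->B7  d=-]
2: R B11 -> L3 hit  d=-]
3: R B10 -> L2 miss  d=-]
4: R B6 -> L2 miss  d=-]
5: W B0 -> L0 miss  d=D]
6: R B7 -> L3 miss  d=-]
7: R B7 -> L3 hit  d=-]
8: R B7 -> L3 hit  d=-]
9: R B3 -> L3 miss  d=-]
10: R B8 -> L0 miss wb->B0  d=-]
11: W B0 -> L0 miss  d=D]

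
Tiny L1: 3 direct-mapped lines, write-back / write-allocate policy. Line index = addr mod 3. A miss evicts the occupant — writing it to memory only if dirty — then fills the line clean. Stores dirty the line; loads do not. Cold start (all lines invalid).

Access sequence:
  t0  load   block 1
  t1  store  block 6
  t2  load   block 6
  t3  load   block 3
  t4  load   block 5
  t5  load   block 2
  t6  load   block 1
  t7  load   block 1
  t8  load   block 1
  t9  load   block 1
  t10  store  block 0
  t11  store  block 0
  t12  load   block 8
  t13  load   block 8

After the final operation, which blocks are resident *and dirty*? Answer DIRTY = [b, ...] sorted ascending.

0: R B1 → L1 miss [-]
1: W B6 → L0 miss [D]
2: R B6 → L0 hit [D]
3: R B3 → L0 miss wb→B6 [-]
4: R B5 → L2 miss [-]
5: R B2 → L2 miss [-]
6: R B1 → L1 hit [-]
7: R B1 → L1 hit [-]
8: R B1 → L1 hit [-]
9: R B1 → L1 hit [-]
10: W B0 → L0 miss [D]
11: W B0 → L0 hit [D]
12: R B8 → L2 miss [-]
13: R B8 → L2 hit [-]

DIRTY = [0]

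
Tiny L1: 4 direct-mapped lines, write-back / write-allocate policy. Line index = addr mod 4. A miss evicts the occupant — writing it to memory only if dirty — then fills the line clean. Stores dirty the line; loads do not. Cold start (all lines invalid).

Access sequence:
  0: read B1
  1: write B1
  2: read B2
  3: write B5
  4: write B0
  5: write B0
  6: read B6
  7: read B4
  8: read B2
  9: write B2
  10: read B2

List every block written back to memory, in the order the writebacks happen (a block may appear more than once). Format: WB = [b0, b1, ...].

0: R B1 → L1 miss [-]
1: W B1 → L1 hit [D]
2: R B2 → L2 miss [-]
3: W B5 → L1 miss wb→B1 [D]
4: W B0 → L0 miss [D]
5: W B0 → L0 hit [D]
6: R B6 → L2 miss [-]
7: R B4 → L0 miss wb→B0 [-]
8: R B2 → L2 miss [-]
9: W B2 → L2 hit [D]
10: R B2 → L2 hit [D]

WB = [1, 0]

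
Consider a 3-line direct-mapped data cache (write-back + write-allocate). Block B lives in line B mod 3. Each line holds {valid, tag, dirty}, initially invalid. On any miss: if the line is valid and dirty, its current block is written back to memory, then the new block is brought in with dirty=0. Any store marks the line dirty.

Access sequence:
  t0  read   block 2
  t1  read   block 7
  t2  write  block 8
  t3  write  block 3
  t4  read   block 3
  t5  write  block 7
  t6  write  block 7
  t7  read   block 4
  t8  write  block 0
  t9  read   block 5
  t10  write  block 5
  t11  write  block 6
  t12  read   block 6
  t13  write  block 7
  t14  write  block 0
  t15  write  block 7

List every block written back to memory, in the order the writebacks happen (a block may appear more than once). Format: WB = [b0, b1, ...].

WB = [7, 3, 8, 0, 6]

  0 | R B2 → L2 miss [-]
  1 | R B7 → L1 miss [-]
  2 | W B8 → L2 miss [D]
  3 | W B3 → L0 miss [D]
  4 | R B3 → L0 hit [D]
  5 | W B7 → L1 hit [D]
  6 | W B7 → L1 hit [D]
  7 | R B4 → L1 miss wb→B7 [-]
  8 | W B0 → L0 miss wb→B3 [D]
  9 | R B5 → L2 miss wb→B8 [-]
  10 | W B5 → L2 hit [D]
  11 | W B6 → L0 miss wb→B0 [D]
  12 | R B6 → L0 hit [D]
  13 | W B7 → L1 miss [D]
  14 | W B0 → L0 miss wb→B6 [D]
  15 | W B7 → L1 hit [D]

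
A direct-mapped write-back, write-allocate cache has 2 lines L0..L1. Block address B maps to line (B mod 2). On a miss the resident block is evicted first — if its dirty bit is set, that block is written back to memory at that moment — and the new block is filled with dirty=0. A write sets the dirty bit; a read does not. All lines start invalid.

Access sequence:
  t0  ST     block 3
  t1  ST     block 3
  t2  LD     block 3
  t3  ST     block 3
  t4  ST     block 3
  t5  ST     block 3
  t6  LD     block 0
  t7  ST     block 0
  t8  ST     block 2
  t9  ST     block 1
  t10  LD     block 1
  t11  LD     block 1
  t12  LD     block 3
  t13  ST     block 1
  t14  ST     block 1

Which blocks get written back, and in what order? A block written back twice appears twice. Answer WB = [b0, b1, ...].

WB = [0, 3, 1]

0: W B3 → L1 miss [D]
1: W B3 → L1 hit [D]
2: R B3 → L1 hit [D]
3: W B3 → L1 hit [D]
4: W B3 → L1 hit [D]
5: W B3 → L1 hit [D]
6: R B0 → L0 miss [-]
7: W B0 → L0 hit [D]
8: W B2 → L0 miss wb→B0 [D]
9: W B1 → L1 miss wb→B3 [D]
10: R B1 → L1 hit [D]
11: R B1 → L1 hit [D]
12: R B3 → L1 miss wb→B1 [-]
13: W B1 → L1 miss [D]
14: W B1 → L1 hit [D]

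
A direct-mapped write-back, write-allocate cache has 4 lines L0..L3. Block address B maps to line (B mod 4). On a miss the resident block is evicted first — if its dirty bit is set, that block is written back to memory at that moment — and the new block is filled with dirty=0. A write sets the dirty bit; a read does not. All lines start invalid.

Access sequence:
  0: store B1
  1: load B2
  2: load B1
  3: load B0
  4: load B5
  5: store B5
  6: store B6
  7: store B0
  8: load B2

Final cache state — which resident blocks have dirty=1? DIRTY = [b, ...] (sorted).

0: W B1 → L1 miss [D]
1: R B2 → L2 miss [-]
2: R B1 → L1 hit [D]
3: R B0 → L0 miss [-]
4: R B5 → L1 miss wb→B1 [-]
5: W B5 → L1 hit [D]
6: W B6 → L2 miss [D]
7: W B0 → L0 hit [D]
8: R B2 → L2 miss wb→B6 [-]

DIRTY = [0, 5]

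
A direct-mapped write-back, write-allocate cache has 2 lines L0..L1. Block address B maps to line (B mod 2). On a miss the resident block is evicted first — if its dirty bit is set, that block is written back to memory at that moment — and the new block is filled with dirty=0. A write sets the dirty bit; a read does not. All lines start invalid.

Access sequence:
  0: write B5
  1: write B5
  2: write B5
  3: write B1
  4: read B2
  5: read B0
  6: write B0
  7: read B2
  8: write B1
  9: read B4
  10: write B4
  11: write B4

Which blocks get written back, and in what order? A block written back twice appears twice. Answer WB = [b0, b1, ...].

WB = [5, 0]

  0 | W B5 → L1 miss [D]
  1 | W B5 → L1 hit [D]
  2 | W B5 → L1 hit [D]
  3 | W B1 → L1 miss wb→B5 [D]
  4 | R B2 → L0 miss [-]
  5 | R B0 → L0 miss [-]
  6 | W B0 → L0 hit [D]
  7 | R B2 → L0 miss wb→B0 [-]
  8 | W B1 → L1 hit [D]
  9 | R B4 → L0 miss [-]
  10 | W B4 → L0 hit [D]
  11 | W B4 → L0 hit [D]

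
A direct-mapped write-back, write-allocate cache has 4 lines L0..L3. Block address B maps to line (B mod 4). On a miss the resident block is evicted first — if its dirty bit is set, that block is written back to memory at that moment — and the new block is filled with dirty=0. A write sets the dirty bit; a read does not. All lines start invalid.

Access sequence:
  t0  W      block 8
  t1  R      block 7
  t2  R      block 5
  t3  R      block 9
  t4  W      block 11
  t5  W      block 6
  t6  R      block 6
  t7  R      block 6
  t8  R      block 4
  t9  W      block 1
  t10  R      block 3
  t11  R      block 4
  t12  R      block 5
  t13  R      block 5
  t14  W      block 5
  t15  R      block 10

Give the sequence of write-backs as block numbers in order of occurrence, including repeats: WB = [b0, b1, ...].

WB = [8, 11, 1, 6]

0: W B8 → L0 miss [D]
1: R B7 → L3 miss [-]
2: R B5 → L1 miss [-]
3: R B9 → L1 miss [-]
4: W B11 → L3 miss [D]
5: W B6 → L2 miss [D]
6: R B6 → L2 hit [D]
7: R B6 → L2 hit [D]
8: R B4 → L0 miss wb→B8 [-]
9: W B1 → L1 miss [D]
10: R B3 → L3 miss wb→B11 [-]
11: R B4 → L0 hit [-]
12: R B5 → L1 miss wb→B1 [-]
13: R B5 → L1 hit [-]
14: W B5 → L1 hit [D]
15: R B10 → L2 miss wb→B6 [-]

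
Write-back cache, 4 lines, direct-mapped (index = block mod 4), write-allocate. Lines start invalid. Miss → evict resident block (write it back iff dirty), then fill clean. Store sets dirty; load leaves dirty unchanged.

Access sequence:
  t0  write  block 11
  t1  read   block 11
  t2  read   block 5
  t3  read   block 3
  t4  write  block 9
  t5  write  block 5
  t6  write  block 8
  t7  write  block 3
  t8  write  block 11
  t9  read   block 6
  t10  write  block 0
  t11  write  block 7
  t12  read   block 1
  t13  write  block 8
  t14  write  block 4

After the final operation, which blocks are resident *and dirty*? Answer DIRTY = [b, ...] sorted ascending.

  0 | W B11 → L3 miss [D]
  1 | R B11 → L3 hit [D]
  2 | R B5 → L1 miss [-]
  3 | R B3 → L3 miss wb→B11 [-]
  4 | W B9 → L1 miss [D]
  5 | W B5 → L1 miss wb→B9 [D]
  6 | W B8 → L0 miss [D]
  7 | W B3 → L3 hit [D]
  8 | W B11 → L3 miss wb→B3 [D]
  9 | R B6 → L2 miss [-]
  10 | W B0 → L0 miss wb→B8 [D]
  11 | W B7 → L3 miss wb→B11 [D]
  12 | R B1 → L1 miss wb→B5 [-]
  13 | W B8 → L0 miss wb→B0 [D]
  14 | W B4 → L0 miss wb→B8 [D]

DIRTY = [4, 7]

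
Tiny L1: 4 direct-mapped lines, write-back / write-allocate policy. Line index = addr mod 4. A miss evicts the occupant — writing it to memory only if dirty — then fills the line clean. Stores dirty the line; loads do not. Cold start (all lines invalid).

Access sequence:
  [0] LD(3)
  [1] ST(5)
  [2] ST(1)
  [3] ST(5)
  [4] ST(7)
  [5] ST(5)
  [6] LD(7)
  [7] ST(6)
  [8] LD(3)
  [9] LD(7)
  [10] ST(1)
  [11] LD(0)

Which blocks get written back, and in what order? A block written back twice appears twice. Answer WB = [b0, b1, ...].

0: R B3 -> L3 miss  d=-]
1: W B5 -> L1 miss  d=D]
2: W B1 -> L1 miss wb->B5  d=D]
3: W B5 -> L1 miss wb->B1  d=D]
4: W B7 -> L3 miss  d=D]
5: W B5 -> L1 hit  d=D]
6: R B7 -> L3 hit  d=D]
7: W B6 -> L2 miss  d=D]
8: R B3 -> L3 miss wb->B7  d=-]
9: R B7 -> L3 miss  d=-]
10: W B1 -> L1 miss wb->B5  d=D]
11: R B0 -> L0 miss  d=-]

WB = [5, 1, 7, 5]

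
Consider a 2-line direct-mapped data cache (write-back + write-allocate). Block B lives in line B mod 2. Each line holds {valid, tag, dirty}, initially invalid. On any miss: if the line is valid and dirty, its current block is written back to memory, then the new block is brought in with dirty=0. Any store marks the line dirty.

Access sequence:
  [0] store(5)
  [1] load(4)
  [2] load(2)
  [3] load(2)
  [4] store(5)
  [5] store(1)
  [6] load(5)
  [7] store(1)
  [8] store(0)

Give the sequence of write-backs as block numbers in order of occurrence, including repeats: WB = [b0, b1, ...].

0: W B5 → L1 miss [D]
1: R B4 → L0 miss [-]
2: R B2 → L0 miss [-]
3: R B2 → L0 hit [-]
4: W B5 → L1 hit [D]
5: W B1 → L1 miss wb→B5 [D]
6: R B5 → L1 miss wb→B1 [-]
7: W B1 → L1 miss [D]
8: W B0 → L0 miss [D]

WB = [5, 1]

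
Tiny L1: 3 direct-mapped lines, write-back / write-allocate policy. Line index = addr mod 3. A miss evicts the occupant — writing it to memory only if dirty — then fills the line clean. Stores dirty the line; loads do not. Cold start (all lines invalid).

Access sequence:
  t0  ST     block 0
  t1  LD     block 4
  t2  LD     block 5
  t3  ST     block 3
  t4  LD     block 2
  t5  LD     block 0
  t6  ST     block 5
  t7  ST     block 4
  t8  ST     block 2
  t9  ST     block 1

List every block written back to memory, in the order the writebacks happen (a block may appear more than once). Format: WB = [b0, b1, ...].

0: W B0 -> L0 miss  d=D]
1: R B4 -> L1 miss  d=-]
2: R B5 -> L2 miss  d=-]
3: W B3 -> L0 miss wb->B0  d=D]
4: R B2 -> L2 miss  d=-]
5: R B0 -> L0 miss wb->B3  d=-]
6: W B5 -> L2 miss  d=D]
7: W B4 -> L1 hit  d=D]
8: W B2 -> L2 miss wb->B5  d=D]
9: W B1 -> L1 miss wb->B4  d=D]

WB = [0, 3, 5, 4]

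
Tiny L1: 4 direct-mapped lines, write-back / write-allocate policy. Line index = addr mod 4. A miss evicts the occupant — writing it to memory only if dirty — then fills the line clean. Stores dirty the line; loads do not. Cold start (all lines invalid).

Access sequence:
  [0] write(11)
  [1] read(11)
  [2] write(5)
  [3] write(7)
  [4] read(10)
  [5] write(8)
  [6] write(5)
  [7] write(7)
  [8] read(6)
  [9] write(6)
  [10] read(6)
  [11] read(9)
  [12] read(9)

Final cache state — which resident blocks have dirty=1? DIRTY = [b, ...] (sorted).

DIRTY = [6, 7, 8]

0: W B11 → L3 miss [D]
1: R B11 → L3 hit [D]
2: W B5 → L1 miss [D]
3: W B7 → L3 miss wb→B11 [D]
4: R B10 → L2 miss [-]
5: W B8 → L0 miss [D]
6: W B5 → L1 hit [D]
7: W B7 → L3 hit [D]
8: R B6 → L2 miss [-]
9: W B6 → L2 hit [D]
10: R B6 → L2 hit [D]
11: R B9 → L1 miss wb→B5 [-]
12: R B9 → L1 hit [-]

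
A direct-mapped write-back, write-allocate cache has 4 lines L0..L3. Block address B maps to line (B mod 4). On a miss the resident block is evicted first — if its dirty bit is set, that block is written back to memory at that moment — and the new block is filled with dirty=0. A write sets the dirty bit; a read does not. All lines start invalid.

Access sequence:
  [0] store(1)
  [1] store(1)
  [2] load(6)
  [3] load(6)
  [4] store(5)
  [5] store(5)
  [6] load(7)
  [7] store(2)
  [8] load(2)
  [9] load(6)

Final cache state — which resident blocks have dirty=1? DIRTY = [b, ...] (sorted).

0: W B1 → L1 miss [D]
1: W B1 → L1 hit [D]
2: R B6 → L2 miss [-]
3: R B6 → L2 hit [-]
4: W B5 → L1 miss wb→B1 [D]
5: W B5 → L1 hit [D]
6: R B7 → L3 miss [-]
7: W B2 → L2 miss [D]
8: R B2 → L2 hit [D]
9: R B6 → L2 miss wb→B2 [-]

DIRTY = [5]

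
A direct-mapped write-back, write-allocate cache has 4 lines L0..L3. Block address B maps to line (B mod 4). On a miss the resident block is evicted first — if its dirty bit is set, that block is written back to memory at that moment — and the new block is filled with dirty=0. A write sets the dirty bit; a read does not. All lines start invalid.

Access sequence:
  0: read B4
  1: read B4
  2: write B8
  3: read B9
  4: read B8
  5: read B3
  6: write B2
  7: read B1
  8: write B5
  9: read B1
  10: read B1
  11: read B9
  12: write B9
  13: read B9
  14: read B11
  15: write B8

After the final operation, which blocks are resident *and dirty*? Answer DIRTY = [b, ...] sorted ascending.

0: R B4 -> L0 miss  d=-]
1: R B4 -> L0 hit  d=-]
2: W B8 -> L0 miss  d=D]
3: R B9 -> L1 miss  d=-]
4: R B8 -> L0 hit  d=D]
5: R B3 -> L3 miss  d=-]
6: W B2 -> L2 miss  d=D]
7: R B1 -> L1 miss  d=-]
8: W B5 -> L1 miss  d=D]
9: R B1 -> L1 miss wb->B5  d=-]
10: R B1 -> L1 hit  d=-]
11: R B9 -> L1 miss  d=-]
12: W B9 -> L1 hit  d=D]
13: R B9 -> L1 hit  d=D]
14: R B11 -> L3 miss  d=-]
15: W B8 -> L0 hit  d=D]

DIRTY = [2, 8, 9]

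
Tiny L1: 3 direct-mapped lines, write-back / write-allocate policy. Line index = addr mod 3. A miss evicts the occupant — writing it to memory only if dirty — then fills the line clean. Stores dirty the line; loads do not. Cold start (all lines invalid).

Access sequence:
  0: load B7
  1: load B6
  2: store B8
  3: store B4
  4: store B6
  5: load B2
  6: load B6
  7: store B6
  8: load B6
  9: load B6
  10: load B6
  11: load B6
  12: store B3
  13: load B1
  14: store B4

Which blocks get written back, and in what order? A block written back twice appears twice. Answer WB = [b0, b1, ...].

WB = [8, 6, 4]

  0 | R B7 → L1 miss [-]
  1 | R B6 → L0 miss [-]
  2 | W B8 → L2 miss [D]
  3 | W B4 → L1 miss [D]
  4 | W B6 → L0 hit [D]
  5 | R B2 → L2 miss wb→B8 [-]
  6 | R B6 → L0 hit [D]
  7 | W B6 → L0 hit [D]
  8 | R B6 → L0 hit [D]
  9 | R B6 → L0 hit [D]
  10 | R B6 → L0 hit [D]
  11 | R B6 → L0 hit [D]
  12 | W B3 → L0 miss wb→B6 [D]
  13 | R B1 → L1 miss wb→B4 [-]
  14 | W B4 → L1 miss [D]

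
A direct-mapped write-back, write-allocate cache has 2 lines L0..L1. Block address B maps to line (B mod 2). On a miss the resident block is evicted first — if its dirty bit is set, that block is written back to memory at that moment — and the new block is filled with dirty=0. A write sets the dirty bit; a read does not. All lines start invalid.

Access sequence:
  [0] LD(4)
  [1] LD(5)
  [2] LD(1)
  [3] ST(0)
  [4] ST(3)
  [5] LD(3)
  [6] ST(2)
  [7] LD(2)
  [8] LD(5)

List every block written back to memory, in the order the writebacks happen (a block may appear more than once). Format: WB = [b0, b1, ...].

0: R B4 → L0 miss [-]
1: R B5 → L1 miss [-]
2: R B1 → L1 miss [-]
3: W B0 → L0 miss [D]
4: W B3 → L1 miss [D]
5: R B3 → L1 hit [D]
6: W B2 → L0 miss wb→B0 [D]
7: R B2 → L0 hit [D]
8: R B5 → L1 miss wb→B3 [-]

WB = [0, 3]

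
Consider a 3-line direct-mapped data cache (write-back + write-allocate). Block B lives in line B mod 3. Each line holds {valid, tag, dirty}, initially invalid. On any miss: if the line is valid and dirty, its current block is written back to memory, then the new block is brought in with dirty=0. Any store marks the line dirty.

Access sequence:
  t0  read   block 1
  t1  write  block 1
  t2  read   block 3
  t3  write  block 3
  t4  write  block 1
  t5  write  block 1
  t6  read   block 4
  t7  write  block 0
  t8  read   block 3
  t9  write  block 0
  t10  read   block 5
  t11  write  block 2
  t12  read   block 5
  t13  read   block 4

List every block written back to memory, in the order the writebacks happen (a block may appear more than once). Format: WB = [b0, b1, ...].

0: R B1 → L1 miss [-]
1: W B1 → L1 hit [D]
2: R B3 → L0 miss [-]
3: W B3 → L0 hit [D]
4: W B1 → L1 hit [D]
5: W B1 → L1 hit [D]
6: R B4 → L1 miss wb→B1 [-]
7: W B0 → L0 miss wb→B3 [D]
8: R B3 → L0 miss wb→B0 [-]
9: W B0 → L0 miss [D]
10: R B5 → L2 miss [-]
11: W B2 → L2 miss [D]
12: R B5 → L2 miss wb→B2 [-]
13: R B4 → L1 hit [-]

WB = [1, 3, 0, 2]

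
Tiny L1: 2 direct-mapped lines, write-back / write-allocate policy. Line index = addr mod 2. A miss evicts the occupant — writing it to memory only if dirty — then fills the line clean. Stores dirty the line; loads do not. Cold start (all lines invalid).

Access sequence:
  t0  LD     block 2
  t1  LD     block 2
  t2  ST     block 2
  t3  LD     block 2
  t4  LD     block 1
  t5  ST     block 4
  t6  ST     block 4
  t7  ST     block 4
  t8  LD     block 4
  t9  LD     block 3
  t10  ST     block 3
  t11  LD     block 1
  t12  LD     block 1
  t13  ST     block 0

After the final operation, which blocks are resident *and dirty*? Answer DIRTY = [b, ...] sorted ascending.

DIRTY = [0]

0: R B2 -> L0 miss  d=-]
1: R B2 -> L0 hit  d=-]
2: W B2 -> L0 hit  d=D]
3: R B2 -> L0 hit  d=D]
4: R B1 -> L1 miss  d=-]
5: W B4 -> L0 miss wb->B2  d=D]
6: W B4 -> L0 hit  d=D]
7: W B4 -> L0 hit  d=D]
8: R B4 -> L0 hit  d=D]
9: R B3 -> L1 miss  d=-]
10: W B3 -> L1 hit  d=D]
11: R B1 -> L1 miss wb->B3  d=-]
12: R B1 -> L1 hit  d=-]
13: W B0 -> L0 miss wb->B4  d=D]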